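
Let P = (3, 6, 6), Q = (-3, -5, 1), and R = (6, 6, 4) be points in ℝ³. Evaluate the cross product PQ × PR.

(22, -27, 33)

PQ = (-6, -11, -5)
PR = (3, 0, -2)
i: (-11)·(-2) - (-5)·0 = 22 - 0 = 22
j: (-5)·3 - (-6)·(-2) = -15 - 12 = -27
k: (-6)·0 - (-11)·3 = 0 - (-33) = 33
PQ × PR = (22, -27, 33)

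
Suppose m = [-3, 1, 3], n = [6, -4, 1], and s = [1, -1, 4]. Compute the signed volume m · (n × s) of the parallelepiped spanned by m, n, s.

16

n × s:
i: (-4)·4 - 1·(-1) = -16 - (-1) = -15
j: 1·1 - 6·4 = 1 - 24 = -23
k: 6·(-1) - (-4)·1 = -6 - (-4) = -2
n × s = (-15, -23, -2)
m · (n × s) = (-3)·(-15) + 1·(-23) + 3·(-2) = 45 - 23 - 6 = 16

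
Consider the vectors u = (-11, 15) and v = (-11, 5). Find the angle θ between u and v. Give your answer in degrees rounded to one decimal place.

u · v = (-11)·(-11) + 15·5 = 121 + 75 = 196
|u|² = 121 + 225 = 346,  |u| = √346 ≈ 18.601075
|v|² = 121 + 25 = 146,  |v| = √146 ≈ 12.083046
cos θ = 196 / (18.601075 · 12.083046) ≈ 0.87205
θ = arccos(0.87205) ≈ 29.3°

29.3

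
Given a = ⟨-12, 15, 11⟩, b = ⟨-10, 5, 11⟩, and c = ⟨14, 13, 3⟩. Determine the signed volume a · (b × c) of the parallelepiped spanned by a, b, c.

2096

b × c:
i: 5·3 - 11·13 = 15 - 143 = -128
j: 11·14 - (-10)·3 = 154 - (-30) = 184
k: (-10)·13 - 5·14 = -130 - 70 = -200
b × c = (-128, 184, -200)
a · (b × c) = (-12)·(-128) + 15·184 + 11·(-200) = 1536 + 2760 - 2200 = 2096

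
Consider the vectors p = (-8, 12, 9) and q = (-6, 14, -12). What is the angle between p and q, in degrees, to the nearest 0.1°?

p · q = (-8)·(-6) + 12·14 + 9·(-12) = 48 + 168 - 108 = 108
|p|² = 64 + 144 + 81 = 289,  |p| = √289 ≈ 17.000000
|q|² = 36 + 196 + 144 = 376,  |q| = √376 ≈ 19.390719
cos θ = 108 / (17.000000 · 19.390719) ≈ 0.32763
θ = arccos(0.32763) ≈ 70.9°

70.9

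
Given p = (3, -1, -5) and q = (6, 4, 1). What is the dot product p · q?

p · q = 3·6 + (-1)·4 + (-5)·1 = 18 - 4 - 5 = 9

9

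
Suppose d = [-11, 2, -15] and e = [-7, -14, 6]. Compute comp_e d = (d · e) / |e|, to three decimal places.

-2.446

d · e = (-11)·(-7) + 2·(-14) + (-15)·6 = 77 - 28 - 90 = -41
|e| = √(49 + 196 + 36) = √281 ≈ 16.7631
comp_e d = -41 / √281 ≈ -2.446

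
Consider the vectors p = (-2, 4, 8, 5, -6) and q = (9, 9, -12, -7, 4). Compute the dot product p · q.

-137

p · q = (-2)·9 + 4·9 + 8·(-12) + 5·(-7) + (-6)·4 = -18 + 36 - 96 - 35 - 24 = -137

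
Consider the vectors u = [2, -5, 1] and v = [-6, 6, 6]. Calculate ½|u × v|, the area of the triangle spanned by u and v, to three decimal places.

22.045

i: (-5)·6 - 1·6 = -30 - 6 = -36
j: 1·(-6) - 2·6 = -6 - 12 = -18
k: 2·6 - (-5)·(-6) = 12 - 30 = -18
u × v = (-36, -18, -18)
|u × v| = √((-36)² + (-18)² + (-18)²) = √1944 ≈ 44.0908
area = ½ · 44.0908 ≈ 22.045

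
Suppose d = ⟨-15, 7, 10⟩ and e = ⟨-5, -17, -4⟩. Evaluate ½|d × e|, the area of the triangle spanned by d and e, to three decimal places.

170.561

i: 7·(-4) - 10·(-17) = -28 - (-170) = 142
j: 10·(-5) - (-15)·(-4) = -50 - 60 = -110
k: (-15)·(-17) - 7·(-5) = 255 - (-35) = 290
d × e = (142, -110, 290)
|d × e| = √(142² + (-110)² + 290²) = √116364 ≈ 341.1217
area = ½ · 341.1217 ≈ 170.561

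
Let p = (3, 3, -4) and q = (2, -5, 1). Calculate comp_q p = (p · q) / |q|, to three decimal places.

p · q = 3·2 + 3·(-5) + (-4)·1 = 6 - 15 - 4 = -13
|q| = √(4 + 25 + 1) = √30 ≈ 5.4772
comp_q p = -13 / √30 ≈ -2.373

-2.373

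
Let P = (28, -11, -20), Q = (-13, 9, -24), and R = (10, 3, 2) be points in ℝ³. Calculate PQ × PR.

PQ = (-41, 20, -4)
PR = (-18, 14, 22)
i: 20·22 - (-4)·14 = 440 - (-56) = 496
j: (-4)·(-18) - (-41)·22 = 72 - (-902) = 974
k: (-41)·14 - 20·(-18) = -574 - (-360) = -214
PQ × PR = (496, 974, -214)

(496, 974, -214)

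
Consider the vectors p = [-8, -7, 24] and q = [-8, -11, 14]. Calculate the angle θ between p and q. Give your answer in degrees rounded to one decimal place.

p · q = (-8)·(-8) + (-7)·(-11) + 24·14 = 64 + 77 + 336 = 477
|p|² = 64 + 49 + 576 = 689,  |p| = √689 ≈ 26.248809
|q|² = 64 + 121 + 196 = 381,  |q| = √381 ≈ 19.519221
cos θ = 477 / (26.248809 · 19.519221) ≈ 0.93099
θ = arccos(0.93099) ≈ 21.4°

21.4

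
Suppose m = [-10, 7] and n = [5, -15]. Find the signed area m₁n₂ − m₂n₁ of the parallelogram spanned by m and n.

(-10)·(-15) - 7·5 = 150 - 35 = 115

115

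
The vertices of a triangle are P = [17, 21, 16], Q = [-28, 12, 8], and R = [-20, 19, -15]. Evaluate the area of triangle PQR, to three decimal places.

577.931

PQ = (-45, -9, -8),  PR = (-37, -2, -31)
i: (-9)·(-31) - (-8)·(-2) = 279 - 16 = 263
j: (-8)·(-37) - (-45)·(-31) = 296 - 1395 = -1099
k: (-45)·(-2) - (-9)·(-37) = 90 - 333 = -243
PQ × PR = (263, -1099, -243)
|PQ × PR| = √1336019 ≈ 1155.8629
area = ½ · 1155.8629 ≈ 577.931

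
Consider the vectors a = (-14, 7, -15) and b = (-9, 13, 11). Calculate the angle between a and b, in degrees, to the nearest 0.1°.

82.8

a · b = (-14)·(-9) + 7·13 + (-15)·11 = 126 + 91 - 165 = 52
|a|² = 196 + 49 + 225 = 470,  |a| = √470 ≈ 21.679483
|b|² = 81 + 169 + 121 = 371,  |b| = √371 ≈ 19.261360
cos θ = 52 / (21.679483 · 19.261360) ≈ 0.12453
θ = arccos(0.12453) ≈ 82.8°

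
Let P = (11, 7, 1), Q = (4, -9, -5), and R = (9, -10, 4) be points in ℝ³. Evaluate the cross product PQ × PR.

(-150, 33, 87)

PQ = (-7, -16, -6)
PR = (-2, -17, 3)
i: (-16)·3 - (-6)·(-17) = -48 - 102 = -150
j: (-6)·(-2) - (-7)·3 = 12 - (-21) = 33
k: (-7)·(-17) - (-16)·(-2) = 119 - 32 = 87
PQ × PR = (-150, 33, 87)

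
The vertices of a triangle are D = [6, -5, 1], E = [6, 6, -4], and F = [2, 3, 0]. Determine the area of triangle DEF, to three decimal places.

28.182

DE = (0, 11, -5),  DF = (-4, 8, -1)
i: 11·(-1) - (-5)·8 = -11 - (-40) = 29
j: (-5)·(-4) - 0·(-1) = 20 - 0 = 20
k: 0·8 - 11·(-4) = 0 - (-44) = 44
DE × DF = (29, 20, 44)
|DE × DF| = √3177 ≈ 56.3649
area = ½ · 56.3649 ≈ 28.182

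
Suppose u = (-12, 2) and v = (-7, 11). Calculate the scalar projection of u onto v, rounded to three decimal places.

u · v = (-12)·(-7) + 2·11 = 84 + 22 = 106
|v| = √(49 + 121) = √170 ≈ 13.0384
comp_v u = 106 / √170 ≈ 8.130

8.130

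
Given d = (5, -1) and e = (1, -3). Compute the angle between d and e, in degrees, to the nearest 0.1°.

d · e = 5·1 + (-1)·(-3) = 5 + 3 = 8
|d|² = 25 + 1 = 26,  |d| = √26 ≈ 5.099020
|e|² = 1 + 9 = 10,  |e| = √10 ≈ 3.162278
cos θ = 8 / (5.099020 · 3.162278) ≈ 0.49614
θ = arccos(0.49614) ≈ 60.3°

60.3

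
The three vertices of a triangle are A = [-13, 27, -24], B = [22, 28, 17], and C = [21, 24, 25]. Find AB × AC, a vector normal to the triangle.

(172, -321, -139)

AB = (35, 1, 41)
AC = (34, -3, 49)
i: 1·49 - 41·(-3) = 49 - (-123) = 172
j: 41·34 - 35·49 = 1394 - 1715 = -321
k: 35·(-3) - 1·34 = -105 - 34 = -139
AB × AC = (172, -321, -139)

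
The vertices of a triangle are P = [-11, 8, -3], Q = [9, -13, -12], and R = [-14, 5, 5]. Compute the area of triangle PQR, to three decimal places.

PQ = (20, -21, -9),  PR = (-3, -3, 8)
i: (-21)·8 - (-9)·(-3) = -168 - 27 = -195
j: (-9)·(-3) - 20·8 = 27 - 160 = -133
k: 20·(-3) - (-21)·(-3) = -60 - 63 = -123
PQ × PR = (-195, -133, -123)
|PQ × PR| = √70843 ≈ 266.1635
area = ½ · 266.1635 ≈ 133.082

133.082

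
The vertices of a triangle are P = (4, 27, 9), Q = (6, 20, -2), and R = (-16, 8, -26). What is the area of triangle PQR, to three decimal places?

PQ = (2, -7, -11),  PR = (-20, -19, -35)
i: (-7)·(-35) - (-11)·(-19) = 245 - 209 = 36
j: (-11)·(-20) - 2·(-35) = 220 - (-70) = 290
k: 2·(-19) - (-7)·(-20) = -38 - 140 = -178
PQ × PR = (36, 290, -178)
|PQ × PR| = √117080 ≈ 342.1695
area = ½ · 342.1695 ≈ 171.085

171.085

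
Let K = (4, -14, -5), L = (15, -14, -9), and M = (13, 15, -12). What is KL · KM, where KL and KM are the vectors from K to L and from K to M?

KL = L − K = (11, 0, -4)
KM = M − K = (9, 29, -7)
KL · KM = 11·9 + 0·29 + (-4)·(-7) = 99 + 0 + 28 = 127

127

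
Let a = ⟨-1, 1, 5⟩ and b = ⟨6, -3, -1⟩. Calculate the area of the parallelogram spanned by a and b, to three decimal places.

i: 1·(-1) - 5·(-3) = -1 - (-15) = 14
j: 5·6 - (-1)·(-1) = 30 - 1 = 29
k: (-1)·(-3) - 1·6 = 3 - 6 = -3
a × b = (14, 29, -3)
|a × b| = √(14² + 29² + (-3)²) = √1046 ≈ 32.3419

32.342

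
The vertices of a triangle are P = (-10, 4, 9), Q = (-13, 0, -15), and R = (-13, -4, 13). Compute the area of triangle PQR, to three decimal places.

PQ = (-3, -4, -24),  PR = (-3, -8, 4)
i: (-4)·4 - (-24)·(-8) = -16 - 192 = -208
j: (-24)·(-3) - (-3)·4 = 72 - (-12) = 84
k: (-3)·(-8) - (-4)·(-3) = 24 - 12 = 12
PQ × PR = (-208, 84, 12)
|PQ × PR| = √50464 ≈ 224.6419
area = ½ · 224.6419 ≈ 112.321

112.321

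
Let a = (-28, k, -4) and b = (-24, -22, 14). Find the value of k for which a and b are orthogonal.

a · b = (-28)·(-24) + k·(-22) + (-4)·14 = 616 - 22k
Set equal to 0: -22k = -616, so k = 28.

28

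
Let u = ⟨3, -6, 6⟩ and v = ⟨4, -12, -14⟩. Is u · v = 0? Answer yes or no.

u · v = 3·4 + (-6)·(-12) + 6·(-14) = 12 + 72 - 84 = 0
Zero, so the vectors are orthogonal.

yes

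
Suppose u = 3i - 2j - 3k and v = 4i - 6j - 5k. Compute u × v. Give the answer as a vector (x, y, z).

i: (-2)·(-5) - (-3)·(-6) = 10 - 18 = -8
j: (-3)·4 - 3·(-5) = -12 - (-15) = 3
k: 3·(-6) - (-2)·4 = -18 - (-8) = -10
u × v = (-8, 3, -10)

(-8, 3, -10)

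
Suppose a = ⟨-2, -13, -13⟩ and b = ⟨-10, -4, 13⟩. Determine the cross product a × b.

i: (-13)·13 - (-13)·(-4) = -169 - 52 = -221
j: (-13)·(-10) - (-2)·13 = 130 - (-26) = 156
k: (-2)·(-4) - (-13)·(-10) = 8 - 130 = -122
a × b = (-221, 156, -122)

(-221, 156, -122)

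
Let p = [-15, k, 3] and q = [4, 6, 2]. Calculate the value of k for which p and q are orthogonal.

p · q = (-15)·4 + k·6 + 3·2 = -54 + 6k
Set equal to 0: 6k = 54, so k = 9.

9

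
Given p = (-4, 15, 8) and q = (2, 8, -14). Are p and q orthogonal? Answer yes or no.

yes

p · q = (-4)·2 + 15·8 + 8·(-14) = -8 + 120 - 112 = 0
Zero, so the vectors are orthogonal.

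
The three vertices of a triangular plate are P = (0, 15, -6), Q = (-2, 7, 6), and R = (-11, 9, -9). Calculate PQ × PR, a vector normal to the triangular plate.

PQ = (-2, -8, 12)
PR = (-11, -6, -3)
i: (-8)·(-3) - 12·(-6) = 24 - (-72) = 96
j: 12·(-11) - (-2)·(-3) = -132 - 6 = -138
k: (-2)·(-6) - (-8)·(-11) = 12 - 88 = -76
PQ × PR = (96, -138, -76)

(96, -138, -76)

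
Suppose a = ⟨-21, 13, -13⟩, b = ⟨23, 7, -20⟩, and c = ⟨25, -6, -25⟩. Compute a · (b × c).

11239

b × c:
i: 7·(-25) - (-20)·(-6) = -175 - 120 = -295
j: (-20)·25 - 23·(-25) = -500 - (-575) = 75
k: 23·(-6) - 7·25 = -138 - 175 = -313
b × c = (-295, 75, -313)
a · (b × c) = (-21)·(-295) + 13·75 + (-13)·(-313) = 6195 + 975 + 4069 = 11239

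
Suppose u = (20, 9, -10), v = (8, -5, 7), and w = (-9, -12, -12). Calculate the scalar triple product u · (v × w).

v × w:
i: (-5)·(-12) - 7·(-12) = 60 - (-84) = 144
j: 7·(-9) - 8·(-12) = -63 - (-96) = 33
k: 8·(-12) - (-5)·(-9) = -96 - 45 = -141
v × w = (144, 33, -141)
u · (v × w) = 20·144 + 9·33 + (-10)·(-141) = 2880 + 297 + 1410 = 4587

4587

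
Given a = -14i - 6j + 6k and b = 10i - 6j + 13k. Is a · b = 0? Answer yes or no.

no

a · b = (-14)·10 + (-6)·(-6) + 6·13 = -140 + 36 + 78 = -26
Nonzero, so the vectors are not orthogonal.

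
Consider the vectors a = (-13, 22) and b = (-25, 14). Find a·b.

633

a · b = (-13)·(-25) + 22·14 = 325 + 308 = 633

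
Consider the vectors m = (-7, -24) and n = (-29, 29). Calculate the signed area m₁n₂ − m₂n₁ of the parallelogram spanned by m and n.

-899

(-7)·29 - (-24)·(-29) = -203 - 696 = -899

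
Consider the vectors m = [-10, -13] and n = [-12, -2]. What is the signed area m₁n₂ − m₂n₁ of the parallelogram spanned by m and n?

(-10)·(-2) - (-13)·(-12) = 20 - 156 = -136

-136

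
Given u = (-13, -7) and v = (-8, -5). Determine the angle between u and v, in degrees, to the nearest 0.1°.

u · v = (-13)·(-8) + (-7)·(-5) = 104 + 35 = 139
|u|² = 169 + 49 = 218,  |u| = √218 ≈ 14.764823
|v|² = 64 + 25 = 89,  |v| = √89 ≈ 9.433981
cos θ = 139 / (14.764823 · 9.433981) ≈ 0.99791
θ = arccos(0.99791) ≈ 3.7°

3.7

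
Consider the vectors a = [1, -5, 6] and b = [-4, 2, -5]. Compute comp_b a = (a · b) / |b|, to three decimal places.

-6.559

a · b = 1·(-4) + (-5)·2 + 6·(-5) = -4 - 10 - 30 = -44
|b| = √(16 + 4 + 25) = √45 ≈ 6.7082
comp_b a = -44 / √45 ≈ -6.559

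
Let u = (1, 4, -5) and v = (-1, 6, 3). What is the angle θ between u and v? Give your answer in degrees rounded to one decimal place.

79.5

u · v = 1·(-1) + 4·6 + (-5)·3 = -1 + 24 - 15 = 8
|u|² = 1 + 16 + 25 = 42,  |u| = √42 ≈ 6.480741
|v|² = 1 + 36 + 9 = 46,  |v| = √46 ≈ 6.782330
cos θ = 8 / (6.480741 · 6.782330) ≈ 0.18201
θ = arccos(0.18201) ≈ 79.5°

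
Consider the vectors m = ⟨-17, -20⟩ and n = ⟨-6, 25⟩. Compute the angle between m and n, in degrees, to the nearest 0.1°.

m · n = (-17)·(-6) + (-20)·25 = 102 - 500 = -398
|m|² = 289 + 400 = 689,  |m| = √689 ≈ 26.248809
|n|² = 36 + 625 = 661,  |n| = √661 ≈ 25.709920
cos θ = -398 / (26.248809 · 25.709920) ≈ -0.58976
θ = arccos(-0.58976) ≈ 126.1°

126.1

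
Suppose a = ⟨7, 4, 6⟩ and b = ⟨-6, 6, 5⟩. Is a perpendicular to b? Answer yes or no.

a · b = 7·(-6) + 4·6 + 6·5 = -42 + 24 + 30 = 12
Nonzero, so the vectors are not orthogonal.

no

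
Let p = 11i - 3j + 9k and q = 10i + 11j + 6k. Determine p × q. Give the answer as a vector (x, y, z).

i: (-3)·6 - 9·11 = -18 - 99 = -117
j: 9·10 - 11·6 = 90 - 66 = 24
k: 11·11 - (-3)·10 = 121 - (-30) = 151
p × q = (-117, 24, 151)

(-117, 24, 151)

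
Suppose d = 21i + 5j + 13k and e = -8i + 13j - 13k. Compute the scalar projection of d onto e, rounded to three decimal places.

d · e = 21·(-8) + 5·13 + 13·(-13) = -168 + 65 - 169 = -272
|e| = √(64 + 169 + 169) = √402 ≈ 20.0499
comp_e d = -272 / √402 ≈ -13.566

-13.566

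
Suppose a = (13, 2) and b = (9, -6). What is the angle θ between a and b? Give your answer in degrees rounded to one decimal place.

42.4

a · b = 13·9 + 2·(-6) = 117 - 12 = 105
|a|² = 169 + 4 = 173,  |a| = √173 ≈ 13.152946
|b|² = 81 + 36 = 117,  |b| = √117 ≈ 10.816654
cos θ = 105 / (13.152946 · 10.816654) ≈ 0.73803
θ = arccos(0.73803) ≈ 42.4°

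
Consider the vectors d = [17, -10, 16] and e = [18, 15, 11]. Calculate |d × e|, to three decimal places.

567.385

i: (-10)·11 - 16·15 = -110 - 240 = -350
j: 16·18 - 17·11 = 288 - 187 = 101
k: 17·15 - (-10)·18 = 255 - (-180) = 435
d × e = (-350, 101, 435)
|d × e| = √((-350)² + 101² + 435²) = √321926 ≈ 567.3852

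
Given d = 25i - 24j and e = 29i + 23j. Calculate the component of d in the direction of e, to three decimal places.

4.674

d · e = 25·29 + (-24)·23 = 725 - 552 = 173
|e| = √(841 + 529) = √1370 ≈ 37.0135
comp_e d = 173 / √1370 ≈ 4.674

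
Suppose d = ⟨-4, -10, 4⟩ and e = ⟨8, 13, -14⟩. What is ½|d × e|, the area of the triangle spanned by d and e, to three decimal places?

i: (-10)·(-14) - 4·13 = 140 - 52 = 88
j: 4·8 - (-4)·(-14) = 32 - 56 = -24
k: (-4)·13 - (-10)·8 = -52 - (-80) = 28
d × e = (88, -24, 28)
|d × e| = √(88² + (-24)² + 28²) = √9104 ≈ 95.4149
area = ½ · 95.4149 ≈ 47.707

47.707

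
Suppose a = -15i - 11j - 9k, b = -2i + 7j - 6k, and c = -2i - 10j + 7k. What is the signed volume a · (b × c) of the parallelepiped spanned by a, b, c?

-427

b × c:
i: 7·7 - (-6)·(-10) = 49 - 60 = -11
j: (-6)·(-2) - (-2)·7 = 12 - (-14) = 26
k: (-2)·(-10) - 7·(-2) = 20 - (-14) = 34
b × c = (-11, 26, 34)
a · (b × c) = (-15)·(-11) + (-11)·26 + (-9)·34 = 165 - 286 - 306 = -427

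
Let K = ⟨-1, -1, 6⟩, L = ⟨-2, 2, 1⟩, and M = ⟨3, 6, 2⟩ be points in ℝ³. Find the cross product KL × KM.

(23, -24, -19)

KL = (-1, 3, -5)
KM = (4, 7, -4)
i: 3·(-4) - (-5)·7 = -12 - (-35) = 23
j: (-5)·4 - (-1)·(-4) = -20 - 4 = -24
k: (-1)·7 - 3·4 = -7 - 12 = -19
KL × KM = (23, -24, -19)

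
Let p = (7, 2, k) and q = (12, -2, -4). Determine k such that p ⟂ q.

20

p · q = 7·12 + 2·(-2) + k·(-4) = 80 - 4k
Set equal to 0: -4k = -80, so k = 20.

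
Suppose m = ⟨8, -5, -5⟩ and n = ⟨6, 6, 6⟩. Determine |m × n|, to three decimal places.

i: (-5)·6 - (-5)·6 = -30 - (-30) = 0
j: (-5)·6 - 8·6 = -30 - 48 = -78
k: 8·6 - (-5)·6 = 48 - (-30) = 78
m × n = (0, -78, 78)
|m × n| = √(0² + (-78)² + 78²) = √12168 ≈ 110.3087

110.309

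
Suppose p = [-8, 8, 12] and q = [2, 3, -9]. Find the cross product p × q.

i: 8·(-9) - 12·3 = -72 - 36 = -108
j: 12·2 - (-8)·(-9) = 24 - 72 = -48
k: (-8)·3 - 8·2 = -24 - 16 = -40
p × q = (-108, -48, -40)

(-108, -48, -40)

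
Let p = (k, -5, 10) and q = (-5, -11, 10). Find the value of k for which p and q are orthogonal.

31

p · q = k·(-5) + (-5)·(-11) + 10·10 = 155 - 5k
Set equal to 0: -5k = -155, so k = 31.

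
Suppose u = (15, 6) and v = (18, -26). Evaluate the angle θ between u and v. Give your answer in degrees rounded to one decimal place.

77.1

u · v = 15·18 + 6·(-26) = 270 - 156 = 114
|u|² = 225 + 36 = 261,  |u| = √261 ≈ 16.155494
|v|² = 324 + 676 = 1000,  |v| = √1000 ≈ 31.622777
cos θ = 114 / (16.155494 · 31.622777) ≈ 0.22314
θ = arccos(0.22314) ≈ 77.1°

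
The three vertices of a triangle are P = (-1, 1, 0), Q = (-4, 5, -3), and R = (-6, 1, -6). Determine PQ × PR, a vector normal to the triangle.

(-24, -3, 20)

PQ = (-3, 4, -3)
PR = (-5, 0, -6)
i: 4·(-6) - (-3)·0 = -24 - 0 = -24
j: (-3)·(-5) - (-3)·(-6) = 15 - 18 = -3
k: (-3)·0 - 4·(-5) = 0 - (-20) = 20
PQ × PR = (-24, -3, 20)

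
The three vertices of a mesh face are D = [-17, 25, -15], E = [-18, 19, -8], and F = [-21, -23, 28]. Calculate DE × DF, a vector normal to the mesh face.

DE = (-1, -6, 7)
DF = (-4, -48, 43)
i: (-6)·43 - 7·(-48) = -258 - (-336) = 78
j: 7·(-4) - (-1)·43 = -28 - (-43) = 15
k: (-1)·(-48) - (-6)·(-4) = 48 - 24 = 24
DE × DF = (78, 15, 24)

(78, 15, 24)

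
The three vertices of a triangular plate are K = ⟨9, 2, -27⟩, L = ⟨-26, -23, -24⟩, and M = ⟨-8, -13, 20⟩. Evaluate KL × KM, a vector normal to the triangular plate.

KL = (-35, -25, 3)
KM = (-17, -15, 47)
i: (-25)·47 - 3·(-15) = -1175 - (-45) = -1130
j: 3·(-17) - (-35)·47 = -51 - (-1645) = 1594
k: (-35)·(-15) - (-25)·(-17) = 525 - 425 = 100
KL × KM = (-1130, 1594, 100)

(-1130, 1594, 100)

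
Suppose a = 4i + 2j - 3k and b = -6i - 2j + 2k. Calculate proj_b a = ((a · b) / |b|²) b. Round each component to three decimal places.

(4.636, 1.545, -1.545)

a · b = 4·(-6) + 2·(-2) + (-3)·2 = -24 - 4 - 6 = -34
|b|² = 36 + 4 + 4 = 44
proj_b a = (-34/44) · (-6, -2, 2) ≈ (4.636, 1.545, -1.545)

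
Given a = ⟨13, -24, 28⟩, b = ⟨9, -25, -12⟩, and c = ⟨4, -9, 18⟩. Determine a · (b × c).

b × c:
i: (-25)·18 - (-12)·(-9) = -450 - 108 = -558
j: (-12)·4 - 9·18 = -48 - 162 = -210
k: 9·(-9) - (-25)·4 = -81 - (-100) = 19
b × c = (-558, -210, 19)
a · (b × c) = 13·(-558) + (-24)·(-210) + 28·19 = -7254 + 5040 + 532 = -1682

-1682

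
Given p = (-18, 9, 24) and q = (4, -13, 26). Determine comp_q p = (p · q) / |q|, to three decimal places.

p · q = (-18)·4 + 9·(-13) + 24·26 = -72 - 117 + 624 = 435
|q| = √(16 + 169 + 676) = √861 ≈ 29.3428
comp_q p = 435 / √861 ≈ 14.825

14.825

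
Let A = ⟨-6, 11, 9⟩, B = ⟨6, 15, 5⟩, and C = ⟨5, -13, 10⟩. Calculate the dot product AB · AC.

32

AB = B − A = (12, 4, -4)
AC = C − A = (11, -24, 1)
AB · AC = 12·11 + 4·(-24) + (-4)·1 = 132 - 96 - 4 = 32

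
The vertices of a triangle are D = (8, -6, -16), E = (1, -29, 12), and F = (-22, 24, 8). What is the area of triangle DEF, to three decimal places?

DE = (-7, -23, 28),  DF = (-30, 30, 24)
i: (-23)·24 - 28·30 = -552 - 840 = -1392
j: 28·(-30) - (-7)·24 = -840 - (-168) = -672
k: (-7)·30 - (-23)·(-30) = -210 - 690 = -900
DE × DF = (-1392, -672, -900)
|DE × DF| = √3199248 ≈ 1788.6442
area = ½ · 1788.6442 ≈ 894.322

894.322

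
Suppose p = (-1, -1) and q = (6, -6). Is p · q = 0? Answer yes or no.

yes

p · q = (-1)·6 + (-1)·(-6) = -6 + 6 = 0
Zero, so the vectors are orthogonal.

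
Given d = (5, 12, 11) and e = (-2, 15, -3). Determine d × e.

(-201, -7, 99)

i: 12·(-3) - 11·15 = -36 - 165 = -201
j: 11·(-2) - 5·(-3) = -22 - (-15) = -7
k: 5·15 - 12·(-2) = 75 - (-24) = 99
d × e = (-201, -7, 99)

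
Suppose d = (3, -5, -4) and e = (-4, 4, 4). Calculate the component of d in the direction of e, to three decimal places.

-6.928

d · e = 3·(-4) + (-5)·4 + (-4)·4 = -12 - 20 - 16 = -48
|e| = √(16 + 16 + 16) = √48 ≈ 6.9282
comp_e d = -48 / √48 ≈ -6.928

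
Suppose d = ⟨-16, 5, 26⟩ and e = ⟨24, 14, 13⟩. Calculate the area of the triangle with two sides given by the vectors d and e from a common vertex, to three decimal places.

474.331

i: 5·13 - 26·14 = 65 - 364 = -299
j: 26·24 - (-16)·13 = 624 - (-208) = 832
k: (-16)·14 - 5·24 = -224 - 120 = -344
d × e = (-299, 832, -344)
|d × e| = √((-299)² + 832² + (-344)²) = √899961 ≈ 948.6627
area = ½ · 948.6627 ≈ 474.331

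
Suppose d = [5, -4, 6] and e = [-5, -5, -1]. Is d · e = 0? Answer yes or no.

no

d · e = 5·(-5) + (-4)·(-5) + 6·(-1) = -25 + 20 - 6 = -11
Nonzero, so the vectors are not orthogonal.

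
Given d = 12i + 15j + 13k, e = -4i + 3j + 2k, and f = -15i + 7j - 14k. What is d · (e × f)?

-1741

e × f:
i: 3·(-14) - 2·7 = -42 - 14 = -56
j: 2·(-15) - (-4)·(-14) = -30 - 56 = -86
k: (-4)·7 - 3·(-15) = -28 - (-45) = 17
e × f = (-56, -86, 17)
d · (e × f) = 12·(-56) + 15·(-86) + 13·17 = -672 - 1290 + 221 = -1741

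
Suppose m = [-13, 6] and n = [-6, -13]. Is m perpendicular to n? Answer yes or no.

m · n = (-13)·(-6) + 6·(-13) = 78 - 78 = 0
Zero, so the vectors are orthogonal.

yes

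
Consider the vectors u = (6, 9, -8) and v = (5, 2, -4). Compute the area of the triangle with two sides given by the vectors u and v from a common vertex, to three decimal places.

i: 9·(-4) - (-8)·2 = -36 - (-16) = -20
j: (-8)·5 - 6·(-4) = -40 - (-24) = -16
k: 6·2 - 9·5 = 12 - 45 = -33
u × v = (-20, -16, -33)
|u × v| = √((-20)² + (-16)² + (-33)²) = √1745 ≈ 41.7732
area = ½ · 41.7732 ≈ 20.887

20.887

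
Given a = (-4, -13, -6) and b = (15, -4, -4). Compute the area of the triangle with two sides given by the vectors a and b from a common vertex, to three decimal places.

118.892

i: (-13)·(-4) - (-6)·(-4) = 52 - 24 = 28
j: (-6)·15 - (-4)·(-4) = -90 - 16 = -106
k: (-4)·(-4) - (-13)·15 = 16 - (-195) = 211
a × b = (28, -106, 211)
|a × b| = √(28² + (-106)² + 211²) = √56541 ≈ 237.7835
area = ½ · 237.7835 ≈ 118.892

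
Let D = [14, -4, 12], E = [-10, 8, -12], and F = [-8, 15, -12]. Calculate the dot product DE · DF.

DE = E − D = (-24, 12, -24)
DF = F − D = (-22, 19, -24)
DE · DF = (-24)·(-22) + 12·19 + (-24)·(-24) = 528 + 228 + 576 = 1332

1332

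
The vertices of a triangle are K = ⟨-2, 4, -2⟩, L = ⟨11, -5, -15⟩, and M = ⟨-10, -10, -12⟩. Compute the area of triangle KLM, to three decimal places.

KL = (13, -9, -13),  KM = (-8, -14, -10)
i: (-9)·(-10) - (-13)·(-14) = 90 - 182 = -92
j: (-13)·(-8) - 13·(-10) = 104 - (-130) = 234
k: 13·(-14) - (-9)·(-8) = -182 - 72 = -254
KL × KM = (-92, 234, -254)
|KL × KM| = √127736 ≈ 357.4017
area = ½ · 357.4017 ≈ 178.701

178.701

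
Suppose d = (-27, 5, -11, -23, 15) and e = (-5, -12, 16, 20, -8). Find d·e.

-681

d · e = (-27)·(-5) + 5·(-12) + (-11)·16 + (-23)·20 + 15·(-8) = 135 - 60 - 176 - 460 - 120 = -681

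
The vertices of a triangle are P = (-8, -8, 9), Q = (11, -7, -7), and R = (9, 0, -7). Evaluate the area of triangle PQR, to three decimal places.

89.153

PQ = (19, 1, -16),  PR = (17, 8, -16)
i: 1·(-16) - (-16)·8 = -16 - (-128) = 112
j: (-16)·17 - 19·(-16) = -272 - (-304) = 32
k: 19·8 - 1·17 = 152 - 17 = 135
PQ × PR = (112, 32, 135)
|PQ × PR| = √31793 ≈ 178.3059
area = ½ · 178.3059 ≈ 89.153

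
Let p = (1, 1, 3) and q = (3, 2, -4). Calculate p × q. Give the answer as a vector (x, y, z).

i: 1·(-4) - 3·2 = -4 - 6 = -10
j: 3·3 - 1·(-4) = 9 - (-4) = 13
k: 1·2 - 1·3 = 2 - 3 = -1
p × q = (-10, 13, -1)

(-10, 13, -1)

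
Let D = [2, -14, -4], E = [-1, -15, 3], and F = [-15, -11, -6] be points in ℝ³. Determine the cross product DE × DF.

(-19, -125, -26)

DE = (-3, -1, 7)
DF = (-17, 3, -2)
i: (-1)·(-2) - 7·3 = 2 - 21 = -19
j: 7·(-17) - (-3)·(-2) = -119 - 6 = -125
k: (-3)·3 - (-1)·(-17) = -9 - 17 = -26
DE × DF = (-19, -125, -26)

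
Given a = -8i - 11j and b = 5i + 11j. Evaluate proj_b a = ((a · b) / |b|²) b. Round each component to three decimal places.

a · b = (-8)·5 + (-11)·11 = -40 - 121 = -161
|b|² = 25 + 121 = 146
proj_b a = (-161/146) · (5, 11) ≈ (-5.514, -12.130)

(-5.514, -12.130)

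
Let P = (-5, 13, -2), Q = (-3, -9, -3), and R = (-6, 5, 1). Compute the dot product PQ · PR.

PQ = Q − P = (2, -22, -1)
PR = R − P = (-1, -8, 3)
PQ · PR = 2·(-1) + (-22)·(-8) + (-1)·3 = -2 + 176 - 3 = 171

171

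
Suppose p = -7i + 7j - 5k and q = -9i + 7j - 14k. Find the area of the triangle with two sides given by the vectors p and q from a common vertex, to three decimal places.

i: 7·(-14) - (-5)·7 = -98 - (-35) = -63
j: (-5)·(-9) - (-7)·(-14) = 45 - 98 = -53
k: (-7)·7 - 7·(-9) = -49 - (-63) = 14
p × q = (-63, -53, 14)
|p × q| = √((-63)² + (-53)² + 14²) = √6974 ≈ 83.5105
area = ½ · 83.5105 ≈ 41.755

41.755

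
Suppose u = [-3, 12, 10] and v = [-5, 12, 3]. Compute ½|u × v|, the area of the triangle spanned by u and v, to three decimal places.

i: 12·3 - 10·12 = 36 - 120 = -84
j: 10·(-5) - (-3)·3 = -50 - (-9) = -41
k: (-3)·12 - 12·(-5) = -36 - (-60) = 24
u × v = (-84, -41, 24)
|u × v| = √((-84)² + (-41)² + 24²) = √9313 ≈ 96.5039
area = ½ · 96.5039 ≈ 48.252

48.252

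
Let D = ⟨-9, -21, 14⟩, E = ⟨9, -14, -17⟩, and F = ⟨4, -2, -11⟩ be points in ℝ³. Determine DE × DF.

DE = (18, 7, -31)
DF = (13, 19, -25)
i: 7·(-25) - (-31)·19 = -175 - (-589) = 414
j: (-31)·13 - 18·(-25) = -403 - (-450) = 47
k: 18·19 - 7·13 = 342 - 91 = 251
DE × DF = (414, 47, 251)

(414, 47, 251)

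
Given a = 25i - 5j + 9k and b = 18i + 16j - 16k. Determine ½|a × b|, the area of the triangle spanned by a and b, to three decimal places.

i: (-5)·(-16) - 9·16 = 80 - 144 = -64
j: 9·18 - 25·(-16) = 162 - (-400) = 562
k: 25·16 - (-5)·18 = 400 - (-90) = 490
a × b = (-64, 562, 490)
|a × b| = √((-64)² + 562² + 490²) = √560040 ≈ 748.3582
area = ½ · 748.3582 ≈ 374.179

374.179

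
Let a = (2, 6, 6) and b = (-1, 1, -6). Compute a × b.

i: 6·(-6) - 6·1 = -36 - 6 = -42
j: 6·(-1) - 2·(-6) = -6 - (-12) = 6
k: 2·1 - 6·(-1) = 2 - (-6) = 8
a × b = (-42, 6, 8)

(-42, 6, 8)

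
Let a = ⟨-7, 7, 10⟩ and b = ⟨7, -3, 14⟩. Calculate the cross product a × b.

(128, 168, -28)

i: 7·14 - 10·(-3) = 98 - (-30) = 128
j: 10·7 - (-7)·14 = 70 - (-98) = 168
k: (-7)·(-3) - 7·7 = 21 - 49 = -28
a × b = (128, 168, -28)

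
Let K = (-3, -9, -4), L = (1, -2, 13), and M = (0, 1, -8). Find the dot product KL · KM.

KL = L − K = (4, 7, 17)
KM = M − K = (3, 10, -4)
KL · KM = 4·3 + 7·10 + 17·(-4) = 12 + 70 - 68 = 14

14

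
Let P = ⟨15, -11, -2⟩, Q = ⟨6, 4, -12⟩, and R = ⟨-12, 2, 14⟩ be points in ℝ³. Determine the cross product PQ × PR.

(370, 414, 288)

PQ = (-9, 15, -10)
PR = (-27, 13, 16)
i: 15·16 - (-10)·13 = 240 - (-130) = 370
j: (-10)·(-27) - (-9)·16 = 270 - (-144) = 414
k: (-9)·13 - 15·(-27) = -117 - (-405) = 288
PQ × PR = (370, 414, 288)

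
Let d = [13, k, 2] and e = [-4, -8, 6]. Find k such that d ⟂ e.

-5

d · e = 13·(-4) + k·(-8) + 2·6 = -40 - 8k
Set equal to 0: -8k = 40, so k = -5.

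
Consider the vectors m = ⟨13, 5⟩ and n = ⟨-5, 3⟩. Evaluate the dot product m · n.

-50

m · n = 13·(-5) + 5·3 = -65 + 15 = -50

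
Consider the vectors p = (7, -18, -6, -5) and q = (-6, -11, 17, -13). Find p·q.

p · q = 7·(-6) + (-18)·(-11) + (-6)·17 + (-5)·(-13) = -42 + 198 - 102 + 65 = 119

119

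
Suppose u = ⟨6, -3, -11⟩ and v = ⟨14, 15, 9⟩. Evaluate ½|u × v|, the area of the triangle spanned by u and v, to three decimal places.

i: (-3)·9 - (-11)·15 = -27 - (-165) = 138
j: (-11)·14 - 6·9 = -154 - 54 = -208
k: 6·15 - (-3)·14 = 90 - (-42) = 132
u × v = (138, -208, 132)
|u × v| = √(138² + (-208)² + 132²) = √79732 ≈ 282.3686
area = ½ · 282.3686 ≈ 141.184

141.184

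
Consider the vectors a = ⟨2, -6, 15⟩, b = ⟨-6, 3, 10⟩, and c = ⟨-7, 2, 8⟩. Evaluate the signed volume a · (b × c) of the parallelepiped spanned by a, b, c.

b × c:
i: 3·8 - 10·2 = 24 - 20 = 4
j: 10·(-7) - (-6)·8 = -70 - (-48) = -22
k: (-6)·2 - 3·(-7) = -12 - (-21) = 9
b × c = (4, -22, 9)
a · (b × c) = 2·4 + (-6)·(-22) + 15·9 = 8 + 132 + 135 = 275

275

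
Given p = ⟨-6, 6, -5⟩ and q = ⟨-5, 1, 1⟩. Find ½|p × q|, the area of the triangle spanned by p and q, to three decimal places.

i: 6·1 - (-5)·1 = 6 - (-5) = 11
j: (-5)·(-5) - (-6)·1 = 25 - (-6) = 31
k: (-6)·1 - 6·(-5) = -6 - (-30) = 24
p × q = (11, 31, 24)
|p × q| = √(11² + 31² + 24²) = √1658 ≈ 40.7185
area = ½ · 40.7185 ≈ 20.359

20.359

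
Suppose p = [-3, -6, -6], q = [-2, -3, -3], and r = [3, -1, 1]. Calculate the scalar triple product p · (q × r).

-6

q × r:
i: (-3)·1 - (-3)·(-1) = -3 - 3 = -6
j: (-3)·3 - (-2)·1 = -9 - (-2) = -7
k: (-2)·(-1) - (-3)·3 = 2 - (-9) = 11
q × r = (-6, -7, 11)
p · (q × r) = (-3)·(-6) + (-6)·(-7) + (-6)·11 = 18 + 42 - 66 = -6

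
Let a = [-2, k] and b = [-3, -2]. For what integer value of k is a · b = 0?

a · b = (-2)·(-3) + k·(-2) = 6 - 2k
Set equal to 0: -2k = -6, so k = 3.

3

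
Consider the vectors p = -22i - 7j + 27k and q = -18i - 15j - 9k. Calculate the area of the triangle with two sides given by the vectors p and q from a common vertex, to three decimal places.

426.760

i: (-7)·(-9) - 27·(-15) = 63 - (-405) = 468
j: 27·(-18) - (-22)·(-9) = -486 - 198 = -684
k: (-22)·(-15) - (-7)·(-18) = 330 - 126 = 204
p × q = (468, -684, 204)
|p × q| = √(468² + (-684)² + 204²) = √728496 ≈ 853.5198
area = ½ · 853.5198 ≈ 426.760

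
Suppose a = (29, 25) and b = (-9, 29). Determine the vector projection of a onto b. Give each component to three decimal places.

a · b = 29·(-9) + 25·29 = -261 + 725 = 464
|b|² = 81 + 841 = 922
proj_b a = (464/922) · (-9, 29) ≈ (-4.529, 14.594)

(-4.529, 14.594)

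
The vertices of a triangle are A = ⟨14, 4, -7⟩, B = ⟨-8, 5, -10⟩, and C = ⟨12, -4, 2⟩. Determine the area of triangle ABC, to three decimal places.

AB = (-22, 1, -3),  AC = (-2, -8, 9)
i: 1·9 - (-3)·(-8) = 9 - 24 = -15
j: (-3)·(-2) - (-22)·9 = 6 - (-198) = 204
k: (-22)·(-8) - 1·(-2) = 176 - (-2) = 178
AB × AC = (-15, 204, 178)
|AB × AC| = √73525 ≈ 271.1549
area = ½ · 271.1549 ≈ 135.577

135.577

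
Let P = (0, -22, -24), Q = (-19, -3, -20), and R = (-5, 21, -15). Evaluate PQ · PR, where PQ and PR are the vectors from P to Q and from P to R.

948

PQ = Q − P = (-19, 19, 4)
PR = R − P = (-5, 43, 9)
PQ · PR = (-19)·(-5) + 19·43 + 4·9 = 95 + 817 + 36 = 948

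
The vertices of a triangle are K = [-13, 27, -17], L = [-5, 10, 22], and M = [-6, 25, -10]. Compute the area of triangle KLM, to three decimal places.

121.839

KL = (8, -17, 39),  KM = (7, -2, 7)
i: (-17)·7 - 39·(-2) = -119 - (-78) = -41
j: 39·7 - 8·7 = 273 - 56 = 217
k: 8·(-2) - (-17)·7 = -16 - (-119) = 103
KL × KM = (-41, 217, 103)
|KL × KM| = √59379 ≈ 243.6781
area = ½ · 243.6781 ≈ 121.839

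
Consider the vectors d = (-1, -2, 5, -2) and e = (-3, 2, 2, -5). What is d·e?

d · e = (-1)·(-3) + (-2)·2 + 5·2 + (-2)·(-5) = 3 - 4 + 10 + 10 = 19

19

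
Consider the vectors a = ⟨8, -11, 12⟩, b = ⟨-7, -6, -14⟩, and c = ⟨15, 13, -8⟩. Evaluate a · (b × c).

b × c:
i: (-6)·(-8) - (-14)·13 = 48 - (-182) = 230
j: (-14)·15 - (-7)·(-8) = -210 - 56 = -266
k: (-7)·13 - (-6)·15 = -91 - (-90) = -1
b × c = (230, -266, -1)
a · (b × c) = 8·230 + (-11)·(-266) + 12·(-1) = 1840 + 2926 - 12 = 4754

4754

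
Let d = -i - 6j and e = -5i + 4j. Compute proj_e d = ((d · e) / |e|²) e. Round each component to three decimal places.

(2.317, -1.854)

d · e = (-1)·(-5) + (-6)·4 = 5 - 24 = -19
|e|² = 25 + 16 = 41
proj_e d = (-19/41) · (-5, 4) ≈ (2.317, -1.854)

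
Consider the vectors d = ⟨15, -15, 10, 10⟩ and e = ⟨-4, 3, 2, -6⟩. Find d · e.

-145

d · e = 15·(-4) + (-15)·3 + 10·2 + 10·(-6) = -60 - 45 + 20 - 60 = -145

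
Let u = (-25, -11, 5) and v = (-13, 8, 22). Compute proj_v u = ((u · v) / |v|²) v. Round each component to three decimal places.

u · v = (-25)·(-13) + (-11)·8 + 5·22 = 325 - 88 + 110 = 347
|v|² = 169 + 64 + 484 = 717
proj_v u = (347/717) · (-13, 8, 22) ≈ (-6.291, 3.872, 10.647)

(-6.291, 3.872, 10.647)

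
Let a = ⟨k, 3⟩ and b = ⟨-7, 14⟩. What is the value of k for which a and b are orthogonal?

a · b = k·(-7) + 3·14 = 42 - 7k
Set equal to 0: -7k = -42, so k = 6.

6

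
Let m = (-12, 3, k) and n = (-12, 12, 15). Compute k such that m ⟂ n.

-12

m · n = (-12)·(-12) + 3·12 + k·15 = 180 + 15k
Set equal to 0: 15k = -180, so k = -12.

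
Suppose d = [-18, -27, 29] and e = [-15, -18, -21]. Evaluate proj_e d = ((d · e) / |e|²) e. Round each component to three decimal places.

(-2.227, -2.673, -3.118)

d · e = (-18)·(-15) + (-27)·(-18) + 29·(-21) = 270 + 486 - 609 = 147
|e|² = 225 + 324 + 441 = 990
proj_e d = (147/990) · (-15, -18, -21) ≈ (-2.227, -2.673, -3.118)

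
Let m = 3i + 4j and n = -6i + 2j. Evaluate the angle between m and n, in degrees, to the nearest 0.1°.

m · n = 3·(-6) + 4·2 = -18 + 8 = -10
|m|² = 9 + 16 = 25,  |m| = √25 ≈ 5.000000
|n|² = 36 + 4 = 40,  |n| = √40 ≈ 6.324555
cos θ = -10 / (5.000000 · 6.324555) ≈ -0.31623
θ = arccos(-0.31623) ≈ 108.4°

108.4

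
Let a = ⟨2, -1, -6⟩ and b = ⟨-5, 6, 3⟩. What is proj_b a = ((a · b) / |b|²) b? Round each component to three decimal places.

(2.429, -2.914, -1.457)

a · b = 2·(-5) + (-1)·6 + (-6)·3 = -10 - 6 - 18 = -34
|b|² = 25 + 36 + 9 = 70
proj_b a = (-34/70) · (-5, 6, 3) ≈ (2.429, -2.914, -1.457)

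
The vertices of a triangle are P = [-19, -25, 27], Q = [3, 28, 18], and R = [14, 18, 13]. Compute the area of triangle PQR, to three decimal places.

439.020

PQ = (22, 53, -9),  PR = (33, 43, -14)
i: 53·(-14) - (-9)·43 = -742 - (-387) = -355
j: (-9)·33 - 22·(-14) = -297 - (-308) = 11
k: 22·43 - 53·33 = 946 - 1749 = -803
PQ × PR = (-355, 11, -803)
|PQ × PR| = √770955 ≈ 878.0404
area = ½ · 878.0404 ≈ 439.020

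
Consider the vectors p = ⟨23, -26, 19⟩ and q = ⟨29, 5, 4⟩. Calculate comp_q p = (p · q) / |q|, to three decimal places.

20.641

p · q = 23·29 + (-26)·5 + 19·4 = 667 - 130 + 76 = 613
|q| = √(841 + 25 + 16) = √882 ≈ 29.6985
comp_q p = 613 / √882 ≈ 20.641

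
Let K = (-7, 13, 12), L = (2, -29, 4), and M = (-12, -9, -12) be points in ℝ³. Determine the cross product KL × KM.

(832, 256, -408)

KL = (9, -42, -8)
KM = (-5, -22, -24)
i: (-42)·(-24) - (-8)·(-22) = 1008 - 176 = 832
j: (-8)·(-5) - 9·(-24) = 40 - (-216) = 256
k: 9·(-22) - (-42)·(-5) = -198 - 210 = -408
KL × KM = (832, 256, -408)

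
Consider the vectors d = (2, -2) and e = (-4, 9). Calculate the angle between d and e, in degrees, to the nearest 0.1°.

d · e = 2·(-4) + (-2)·9 = -8 - 18 = -26
|d|² = 4 + 4 = 8,  |d| = √8 ≈ 2.828427
|e|² = 16 + 81 = 97,  |e| = √97 ≈ 9.848858
cos θ = -26 / (2.828427 · 9.848858) ≈ -0.93335
θ = arccos(-0.93335) ≈ 159.0°

159.0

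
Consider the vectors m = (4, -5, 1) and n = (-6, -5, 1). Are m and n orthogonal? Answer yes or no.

m · n = 4·(-6) + (-5)·(-5) + 1·1 = -24 + 25 + 1 = 2
Nonzero, so the vectors are not orthogonal.

no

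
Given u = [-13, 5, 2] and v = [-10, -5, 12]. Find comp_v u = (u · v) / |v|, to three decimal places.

7.865

u · v = (-13)·(-10) + 5·(-5) + 2·12 = 130 - 25 + 24 = 129
|v| = √(100 + 25 + 144) = √269 ≈ 16.4012
comp_v u = 129 / √269 ≈ 7.865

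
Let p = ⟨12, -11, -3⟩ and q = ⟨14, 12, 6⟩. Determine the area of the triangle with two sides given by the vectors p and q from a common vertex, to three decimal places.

160.234

i: (-11)·6 - (-3)·12 = -66 - (-36) = -30
j: (-3)·14 - 12·6 = -42 - 72 = -114
k: 12·12 - (-11)·14 = 144 - (-154) = 298
p × q = (-30, -114, 298)
|p × q| = √((-30)² + (-114)² + 298²) = √102700 ≈ 320.4684
area = ½ · 320.4684 ≈ 160.234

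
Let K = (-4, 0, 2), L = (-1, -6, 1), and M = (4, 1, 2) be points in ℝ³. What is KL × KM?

KL = (3, -6, -1)
KM = (8, 1, 0)
i: (-6)·0 - (-1)·1 = 0 - (-1) = 1
j: (-1)·8 - 3·0 = -8 - 0 = -8
k: 3·1 - (-6)·8 = 3 - (-48) = 51
KL × KM = (1, -8, 51)

(1, -8, 51)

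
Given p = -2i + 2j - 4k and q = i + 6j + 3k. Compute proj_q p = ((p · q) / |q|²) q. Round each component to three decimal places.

p · q = (-2)·1 + 2·6 + (-4)·3 = -2 + 12 - 12 = -2
|q|² = 1 + 36 + 9 = 46
proj_q p = (-2/46) · (1, 6, 3) ≈ (-0.043, -0.261, -0.130)

(-0.043, -0.261, -0.130)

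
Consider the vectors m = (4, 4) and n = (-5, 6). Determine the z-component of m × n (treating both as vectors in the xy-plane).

44

4·6 - 4·(-5) = 24 - (-20) = 44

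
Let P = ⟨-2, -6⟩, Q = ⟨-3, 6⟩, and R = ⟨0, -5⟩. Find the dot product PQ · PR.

10

PQ = Q − P = (-1, 12)
PR = R − P = (2, 1)
PQ · PR = (-1)·2 + 12·1 = -2 + 12 = 10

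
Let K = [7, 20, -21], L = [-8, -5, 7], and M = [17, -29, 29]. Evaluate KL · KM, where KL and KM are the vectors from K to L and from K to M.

KL = L − K = (-15, -25, 28)
KM = M − K = (10, -49, 50)
KL · KM = (-15)·10 + (-25)·(-49) + 28·50 = -150 + 1225 + 1400 = 2475

2475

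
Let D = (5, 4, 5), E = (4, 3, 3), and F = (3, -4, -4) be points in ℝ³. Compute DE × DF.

(-7, -5, 6)

DE = (-1, -1, -2)
DF = (-2, -8, -9)
i: (-1)·(-9) - (-2)·(-8) = 9 - 16 = -7
j: (-2)·(-2) - (-1)·(-9) = 4 - 9 = -5
k: (-1)·(-8) - (-1)·(-2) = 8 - 2 = 6
DE × DF = (-7, -5, 6)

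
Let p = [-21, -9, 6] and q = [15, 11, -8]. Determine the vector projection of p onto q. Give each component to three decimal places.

(-16.902, -12.395, 9.015)

p · q = (-21)·15 + (-9)·11 + 6·(-8) = -315 - 99 - 48 = -462
|q|² = 225 + 121 + 64 = 410
proj_q p = (-462/410) · (15, 11, -8) ≈ (-16.902, -12.395, 9.015)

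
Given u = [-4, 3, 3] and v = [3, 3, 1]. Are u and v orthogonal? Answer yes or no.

u · v = (-4)·3 + 3·3 + 3·1 = -12 + 9 + 3 = 0
Zero, so the vectors are orthogonal.

yes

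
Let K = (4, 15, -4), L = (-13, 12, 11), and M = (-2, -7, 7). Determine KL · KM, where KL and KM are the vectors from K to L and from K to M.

333

KL = L − K = (-17, -3, 15)
KM = M − K = (-6, -22, 11)
KL · KM = (-17)·(-6) + (-3)·(-22) + 15·11 = 102 + 66 + 165 = 333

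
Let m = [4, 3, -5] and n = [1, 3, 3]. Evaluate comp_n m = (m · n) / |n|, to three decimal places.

m · n = 4·1 + 3·3 + (-5)·3 = 4 + 9 - 15 = -2
|n| = √(1 + 9 + 9) = √19 ≈ 4.3589
comp_n m = -2 / √19 ≈ -0.459

-0.459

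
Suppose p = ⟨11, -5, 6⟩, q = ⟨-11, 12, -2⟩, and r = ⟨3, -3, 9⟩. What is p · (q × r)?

q × r:
i: 12·9 - (-2)·(-3) = 108 - 6 = 102
j: (-2)·3 - (-11)·9 = -6 - (-99) = 93
k: (-11)·(-3) - 12·3 = 33 - 36 = -3
q × r = (102, 93, -3)
p · (q × r) = 11·102 + (-5)·93 + 6·(-3) = 1122 - 465 - 18 = 639

639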